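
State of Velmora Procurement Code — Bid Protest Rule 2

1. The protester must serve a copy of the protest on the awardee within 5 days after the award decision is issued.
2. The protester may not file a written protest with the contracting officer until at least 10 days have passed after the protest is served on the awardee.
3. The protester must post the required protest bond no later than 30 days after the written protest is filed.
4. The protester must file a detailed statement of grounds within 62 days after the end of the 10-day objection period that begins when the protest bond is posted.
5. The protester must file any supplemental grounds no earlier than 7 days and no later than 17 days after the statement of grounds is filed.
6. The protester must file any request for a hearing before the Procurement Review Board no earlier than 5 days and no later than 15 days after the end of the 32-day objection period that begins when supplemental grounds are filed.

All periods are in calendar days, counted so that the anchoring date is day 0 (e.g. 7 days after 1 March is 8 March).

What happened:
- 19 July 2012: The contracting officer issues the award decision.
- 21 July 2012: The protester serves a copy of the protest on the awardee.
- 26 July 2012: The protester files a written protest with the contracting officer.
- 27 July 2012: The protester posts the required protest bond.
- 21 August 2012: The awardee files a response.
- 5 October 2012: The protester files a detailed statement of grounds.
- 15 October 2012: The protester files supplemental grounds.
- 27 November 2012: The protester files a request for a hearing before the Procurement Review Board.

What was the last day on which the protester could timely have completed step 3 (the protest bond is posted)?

Step 3 runs from 26 July 2012, when the written protest is filed. 30 days after 26 July 2012 is 25 August 2012.

25 August 2012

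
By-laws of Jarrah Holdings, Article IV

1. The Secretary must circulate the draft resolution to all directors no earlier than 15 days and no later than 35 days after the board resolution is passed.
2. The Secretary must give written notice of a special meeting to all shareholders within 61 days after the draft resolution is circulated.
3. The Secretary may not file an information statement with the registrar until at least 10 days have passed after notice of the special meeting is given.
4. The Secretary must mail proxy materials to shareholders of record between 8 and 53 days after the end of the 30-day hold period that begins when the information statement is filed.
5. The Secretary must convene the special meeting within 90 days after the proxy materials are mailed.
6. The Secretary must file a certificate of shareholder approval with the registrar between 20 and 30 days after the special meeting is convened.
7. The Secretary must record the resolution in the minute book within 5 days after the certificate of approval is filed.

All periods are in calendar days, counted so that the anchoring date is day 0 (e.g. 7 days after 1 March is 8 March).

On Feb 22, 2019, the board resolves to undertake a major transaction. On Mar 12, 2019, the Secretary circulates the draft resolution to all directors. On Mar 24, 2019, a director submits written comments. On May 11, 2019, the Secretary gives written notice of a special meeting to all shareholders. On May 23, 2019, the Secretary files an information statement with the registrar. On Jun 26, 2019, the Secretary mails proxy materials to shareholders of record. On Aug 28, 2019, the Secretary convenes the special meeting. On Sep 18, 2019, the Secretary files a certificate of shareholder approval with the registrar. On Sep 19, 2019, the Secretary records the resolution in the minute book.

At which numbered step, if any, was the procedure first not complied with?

Step 1 — 15 and 35 days from Feb 22, 2019 (when the board resolution is passed) are Mar 9, 2019 and Mar 29, 2019 respectively; done Mar 12, 2019 — within the window.
Step 2 — counting 61 days from Mar 12, 2019 (when the draft resolution is circulated) gives a deadline of May 12, 2019; completed May 11, 2019, before the deadline.
Step 3 — must wait 10 days from May 11, 2019 (when notice of the special meeting is given), so not before May 21, 2019; done May 23, 2019, after the minimum wait.
Step 4 — 8 and 53 days from Jun 22, 2019 (end of the 30-day hold period, which began when the information statement is filed on May 23, 2019) are Jun 30, 2019 and Aug 14, 2019 respectively; done Jun 26, 2019 — 4 days before the window opened.
The analysis stops there.

Step 4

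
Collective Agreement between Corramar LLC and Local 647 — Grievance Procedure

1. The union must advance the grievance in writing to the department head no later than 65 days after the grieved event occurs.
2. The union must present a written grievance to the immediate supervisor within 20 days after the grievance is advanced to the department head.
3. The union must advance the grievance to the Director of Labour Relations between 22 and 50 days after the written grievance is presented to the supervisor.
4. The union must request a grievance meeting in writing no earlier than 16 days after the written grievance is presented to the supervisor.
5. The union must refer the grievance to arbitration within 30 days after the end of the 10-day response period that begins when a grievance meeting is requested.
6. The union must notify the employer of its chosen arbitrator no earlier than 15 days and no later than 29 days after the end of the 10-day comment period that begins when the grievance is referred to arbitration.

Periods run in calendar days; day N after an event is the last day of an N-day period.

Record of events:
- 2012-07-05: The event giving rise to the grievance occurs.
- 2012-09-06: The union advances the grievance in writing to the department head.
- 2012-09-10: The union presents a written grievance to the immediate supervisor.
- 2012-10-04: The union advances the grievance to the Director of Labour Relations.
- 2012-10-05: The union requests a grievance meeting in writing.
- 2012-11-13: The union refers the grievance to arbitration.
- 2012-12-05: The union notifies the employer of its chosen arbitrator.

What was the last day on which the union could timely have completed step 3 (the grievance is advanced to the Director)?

2012-10-30

Step 3 runs from 2012-09-10, when the written grievance is presented to the supervisor. The window is 22–50 days after 2012-09-10; it closes on 2012-10-30.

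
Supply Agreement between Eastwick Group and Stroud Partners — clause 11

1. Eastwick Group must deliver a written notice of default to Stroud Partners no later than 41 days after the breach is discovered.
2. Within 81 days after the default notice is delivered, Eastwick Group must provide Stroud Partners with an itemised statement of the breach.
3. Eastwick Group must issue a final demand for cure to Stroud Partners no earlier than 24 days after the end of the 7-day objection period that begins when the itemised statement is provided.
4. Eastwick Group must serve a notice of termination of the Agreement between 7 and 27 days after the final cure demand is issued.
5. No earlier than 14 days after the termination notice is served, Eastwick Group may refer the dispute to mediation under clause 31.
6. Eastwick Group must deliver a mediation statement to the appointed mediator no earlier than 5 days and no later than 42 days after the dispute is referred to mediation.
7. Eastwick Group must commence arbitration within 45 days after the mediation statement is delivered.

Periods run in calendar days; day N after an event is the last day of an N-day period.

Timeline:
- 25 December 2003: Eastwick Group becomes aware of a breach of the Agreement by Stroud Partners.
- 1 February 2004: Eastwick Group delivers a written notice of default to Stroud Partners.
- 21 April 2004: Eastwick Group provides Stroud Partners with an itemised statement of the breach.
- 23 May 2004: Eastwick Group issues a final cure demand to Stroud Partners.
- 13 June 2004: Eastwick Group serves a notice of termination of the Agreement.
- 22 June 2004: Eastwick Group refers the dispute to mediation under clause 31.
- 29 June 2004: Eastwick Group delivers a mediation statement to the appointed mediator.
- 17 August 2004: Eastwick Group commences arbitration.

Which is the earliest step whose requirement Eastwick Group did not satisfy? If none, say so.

Step 5

Step 1: 41 days after 25 December 2003 (when the breach is discovered) is 4 February 2004; done 1 February 2004 — timely.
Step 2: 81 days after 1 February 2004 (when the default notice is delivered) is 22 April 2004; done 21 April 2004 — timely.
Step 3: the earliest permitted date is 24 days after 28 April 2004 (end of the 7-day objection period, which began when the itemised statement is provided on 21 April 2004), i.e. 22 May 2004; 23 May 2004 is on or after that date.
Step 4: the window is 7–27 days after 23 May 2004 (when the final cure demand is issued), so 30 May 2004 through 19 June 2004; done 13 June 2004 — within the window.
Step 5: the earliest permitted date is 14 days after 13 June 2004 (when the termination notice is served), i.e. 27 June 2004; done 22 June 2004 — 5 days too early.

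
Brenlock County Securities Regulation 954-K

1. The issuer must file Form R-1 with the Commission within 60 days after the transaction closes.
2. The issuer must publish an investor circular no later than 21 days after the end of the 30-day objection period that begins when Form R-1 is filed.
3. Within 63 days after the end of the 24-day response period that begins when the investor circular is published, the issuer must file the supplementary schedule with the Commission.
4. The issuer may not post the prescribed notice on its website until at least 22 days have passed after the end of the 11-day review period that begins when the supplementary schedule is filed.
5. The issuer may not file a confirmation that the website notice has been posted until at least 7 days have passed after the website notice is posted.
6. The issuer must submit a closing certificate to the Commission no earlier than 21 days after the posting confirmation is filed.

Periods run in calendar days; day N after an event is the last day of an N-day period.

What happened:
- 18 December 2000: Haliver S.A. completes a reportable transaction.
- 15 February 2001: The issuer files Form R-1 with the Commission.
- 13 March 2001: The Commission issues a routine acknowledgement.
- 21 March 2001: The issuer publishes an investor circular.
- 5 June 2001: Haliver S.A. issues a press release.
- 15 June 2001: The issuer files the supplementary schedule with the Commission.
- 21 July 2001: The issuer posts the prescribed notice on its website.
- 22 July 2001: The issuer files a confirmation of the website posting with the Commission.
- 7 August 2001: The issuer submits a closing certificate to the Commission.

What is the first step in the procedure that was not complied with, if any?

Step 1: 60 days after 18 December 2000 (when the transaction closes) is 16 February 2001; completed 15 February 2001, before the deadline.
Step 2: 21 days after 17 March 2001 (end of the 30-day objection period, which began when Form R-1 is filed on 15 February 2001) is 7 April 2001; 21 March 2001 is within that limit.
Step 3: 63 days after 14 April 2001 (end of the 24-day response period, which began when the investor circular is published on 21 March 2001) is 16 June 2001; completed 15 June 2001, before the deadline.
Step 4: the earliest permitted date is 22 days after 26 June 2001 (end of the 11-day review period, which began when the supplementary schedule is filed on 15 June 2001), i.e. 18 July 2001; done 21 July 2001 — permitted.
Step 5: the earliest permitted date is 7 days after 21 July 2001 (when the website notice is posted), i.e. 28 July 2001; done 22 July 2001 — 6 days too early.
Later steps need not be reached.

Step 5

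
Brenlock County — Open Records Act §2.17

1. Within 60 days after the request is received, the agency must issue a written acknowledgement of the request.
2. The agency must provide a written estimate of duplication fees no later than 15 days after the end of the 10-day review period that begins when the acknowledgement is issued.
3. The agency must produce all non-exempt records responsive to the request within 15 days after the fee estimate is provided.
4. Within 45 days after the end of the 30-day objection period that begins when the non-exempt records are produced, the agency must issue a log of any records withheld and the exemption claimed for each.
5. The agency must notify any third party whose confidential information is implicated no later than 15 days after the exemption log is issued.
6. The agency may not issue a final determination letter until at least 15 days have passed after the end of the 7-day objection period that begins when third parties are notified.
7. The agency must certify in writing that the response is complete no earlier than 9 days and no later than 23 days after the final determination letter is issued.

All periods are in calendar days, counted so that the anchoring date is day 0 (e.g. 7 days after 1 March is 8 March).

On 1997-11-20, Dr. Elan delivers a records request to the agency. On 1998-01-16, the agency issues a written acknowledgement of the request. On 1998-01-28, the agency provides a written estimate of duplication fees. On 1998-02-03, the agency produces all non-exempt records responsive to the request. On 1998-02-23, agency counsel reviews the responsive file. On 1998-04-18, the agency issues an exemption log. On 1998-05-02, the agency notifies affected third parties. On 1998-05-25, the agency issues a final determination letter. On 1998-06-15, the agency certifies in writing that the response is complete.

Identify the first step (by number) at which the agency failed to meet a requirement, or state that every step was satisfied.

None — every step was satisfied

Step 1: 60 days after 1997-11-20 (when the request is received) is 1998-01-19; 1998-01-16 is within that limit.
Step 2: 15 days after 1998-01-26 (end of the 10-day review period, which began when the acknowledgement is issued on 1998-01-16) is 1998-02-10; done 1998-01-28 — timely.
Step 3: 15 days after 1998-01-28 (when the fee estimate is provided) is 1998-02-12; completed 1998-02-03, before the deadline.
Step 4: 45 days after 1998-03-05 (end of the 30-day objection period, which began when the non-exempt records are produced on 1998-02-03) is 1998-04-19; 1998-04-18 is within that limit.
Step 5: 15 days after 1998-04-18 (when the exemption log is issued) is 1998-05-03; done 1998-05-02 — timely.
Step 6: the earliest permitted date is 15 days after 1998-05-09 (end of the 7-day objection period, which began when third parties are notified on 1998-05-02), i.e. 1998-05-24; done 1998-05-25 — permitted.
Step 7: the window is 9–23 days after 1998-05-25 (when the final determination letter is issued), so 1998-06-03 through 1998-06-17; 1998-06-15 falls inside that range.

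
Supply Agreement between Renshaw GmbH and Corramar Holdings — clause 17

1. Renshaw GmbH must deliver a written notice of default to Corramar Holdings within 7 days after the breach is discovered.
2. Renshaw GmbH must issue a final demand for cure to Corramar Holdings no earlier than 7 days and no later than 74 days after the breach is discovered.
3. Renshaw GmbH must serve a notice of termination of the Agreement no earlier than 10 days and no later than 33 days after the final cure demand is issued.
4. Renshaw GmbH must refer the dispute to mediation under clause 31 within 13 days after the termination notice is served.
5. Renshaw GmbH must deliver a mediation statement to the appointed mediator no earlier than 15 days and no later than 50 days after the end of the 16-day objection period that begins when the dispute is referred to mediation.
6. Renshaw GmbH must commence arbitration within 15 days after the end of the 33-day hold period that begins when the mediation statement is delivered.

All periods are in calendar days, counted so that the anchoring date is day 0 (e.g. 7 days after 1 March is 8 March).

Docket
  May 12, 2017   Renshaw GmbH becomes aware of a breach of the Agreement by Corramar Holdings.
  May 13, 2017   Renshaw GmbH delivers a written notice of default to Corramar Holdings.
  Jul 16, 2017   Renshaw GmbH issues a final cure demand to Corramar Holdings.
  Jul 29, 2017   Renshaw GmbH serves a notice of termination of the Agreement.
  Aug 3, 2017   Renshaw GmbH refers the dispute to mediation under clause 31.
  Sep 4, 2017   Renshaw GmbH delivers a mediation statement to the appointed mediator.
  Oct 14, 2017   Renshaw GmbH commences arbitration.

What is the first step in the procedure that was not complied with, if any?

None — every step was satisfied

Step 1: 7 days after May 12, 2017 (when the breach is discovered) is May 19, 2017; done May 13, 2017 — timely.
Step 2: the window is 7–74 days after May 12, 2017 (when the breach is discovered), so May 19, 2017 through Jul 25, 2017; Jul 16, 2017 falls inside that range.
Step 3: the window is 10–33 days after Jul 16, 2017 (when the final cure demand is issued), so Jul 26, 2017 through Aug 18, 2017; Jul 29, 2017 falls inside that range.
Step 4: 13 days after Jul 29, 2017 (when the termination notice is served) is Aug 11, 2017; Aug 3, 2017 is within that limit.
Step 5: the window is 15–50 days after Aug 19, 2017 (end of the 16-day objection period, which began when the dispute is referred to mediation on Aug 3, 2017), so Sep 3, 2017 through Oct 8, 2017; done Sep 4, 2017, which is between those dates.
Step 6: 15 days after Oct 7, 2017 (end of the 33-day hold period, which began when the mediation statement is delivered on Sep 4, 2017) is Oct 22, 2017; Oct 14, 2017 is within that limit.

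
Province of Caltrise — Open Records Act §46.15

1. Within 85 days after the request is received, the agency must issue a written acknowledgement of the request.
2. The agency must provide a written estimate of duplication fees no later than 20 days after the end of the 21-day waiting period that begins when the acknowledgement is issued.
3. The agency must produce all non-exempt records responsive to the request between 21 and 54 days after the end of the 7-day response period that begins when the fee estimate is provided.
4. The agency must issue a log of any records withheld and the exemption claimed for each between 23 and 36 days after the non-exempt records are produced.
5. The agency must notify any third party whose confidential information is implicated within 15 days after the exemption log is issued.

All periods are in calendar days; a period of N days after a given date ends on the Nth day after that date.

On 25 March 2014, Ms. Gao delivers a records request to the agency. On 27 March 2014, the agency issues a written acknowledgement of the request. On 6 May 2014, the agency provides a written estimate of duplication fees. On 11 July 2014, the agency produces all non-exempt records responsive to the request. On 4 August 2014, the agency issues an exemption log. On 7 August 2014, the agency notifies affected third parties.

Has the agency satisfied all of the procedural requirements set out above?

No

Step 1: 85 days after 25 March 2014 (when the request is received) is 18 June 2014; done 27 March 2014 — timely.
Step 2: 20 days after 17 April 2014 (end of the 21-day waiting period, which began when the acknowledgement is issued on 27 March 2014) is 7 May 2014; done 6 May 2014 — timely.
Step 3: the window is 21–54 days after 13 May 2014 (end of the 7-day response period, which began when the fee estimate is provided on 6 May 2014), so 3 June 2014 through 6 July 2014; done 11 July 2014 — 5 days after the window closed.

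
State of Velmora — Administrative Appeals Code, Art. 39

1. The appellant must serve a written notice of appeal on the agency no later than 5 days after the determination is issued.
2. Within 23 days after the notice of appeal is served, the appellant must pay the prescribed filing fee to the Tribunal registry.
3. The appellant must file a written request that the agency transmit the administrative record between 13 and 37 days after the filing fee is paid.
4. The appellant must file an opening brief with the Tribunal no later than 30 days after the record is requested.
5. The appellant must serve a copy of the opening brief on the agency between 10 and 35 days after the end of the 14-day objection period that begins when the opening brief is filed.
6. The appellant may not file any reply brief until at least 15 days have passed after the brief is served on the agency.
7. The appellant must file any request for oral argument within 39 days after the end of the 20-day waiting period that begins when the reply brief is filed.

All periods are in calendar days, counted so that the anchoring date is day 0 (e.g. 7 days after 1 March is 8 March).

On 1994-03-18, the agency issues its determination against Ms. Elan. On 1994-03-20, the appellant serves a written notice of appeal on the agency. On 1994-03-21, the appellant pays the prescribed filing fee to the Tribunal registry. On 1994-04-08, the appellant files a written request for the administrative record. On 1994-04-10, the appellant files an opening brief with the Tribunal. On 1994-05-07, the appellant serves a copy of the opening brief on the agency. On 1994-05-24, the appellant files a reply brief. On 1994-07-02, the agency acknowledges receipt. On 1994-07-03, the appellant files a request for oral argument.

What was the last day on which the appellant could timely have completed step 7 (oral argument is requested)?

1994-07-22

The reply brief is filed on 1994-05-24; the 20-day waiting period therefore ends 1994-06-13, and step 7 runs from that date. 39 days after 1994-06-13 is 1994-07-22.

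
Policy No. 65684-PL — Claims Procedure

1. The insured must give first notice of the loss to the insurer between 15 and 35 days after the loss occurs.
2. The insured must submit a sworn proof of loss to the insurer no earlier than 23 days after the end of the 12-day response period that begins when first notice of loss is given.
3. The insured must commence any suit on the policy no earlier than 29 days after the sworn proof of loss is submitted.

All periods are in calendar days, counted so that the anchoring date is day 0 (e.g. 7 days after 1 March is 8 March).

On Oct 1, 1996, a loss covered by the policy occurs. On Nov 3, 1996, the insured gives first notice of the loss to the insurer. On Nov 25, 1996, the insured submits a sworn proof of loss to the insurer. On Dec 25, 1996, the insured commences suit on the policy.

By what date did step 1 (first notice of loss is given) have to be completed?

Step 1 runs from Oct 1, 1996, when the loss occurs. The window is 15–35 days after Oct 1, 1996; it closes on Nov 5, 1996.

Nov 5, 1996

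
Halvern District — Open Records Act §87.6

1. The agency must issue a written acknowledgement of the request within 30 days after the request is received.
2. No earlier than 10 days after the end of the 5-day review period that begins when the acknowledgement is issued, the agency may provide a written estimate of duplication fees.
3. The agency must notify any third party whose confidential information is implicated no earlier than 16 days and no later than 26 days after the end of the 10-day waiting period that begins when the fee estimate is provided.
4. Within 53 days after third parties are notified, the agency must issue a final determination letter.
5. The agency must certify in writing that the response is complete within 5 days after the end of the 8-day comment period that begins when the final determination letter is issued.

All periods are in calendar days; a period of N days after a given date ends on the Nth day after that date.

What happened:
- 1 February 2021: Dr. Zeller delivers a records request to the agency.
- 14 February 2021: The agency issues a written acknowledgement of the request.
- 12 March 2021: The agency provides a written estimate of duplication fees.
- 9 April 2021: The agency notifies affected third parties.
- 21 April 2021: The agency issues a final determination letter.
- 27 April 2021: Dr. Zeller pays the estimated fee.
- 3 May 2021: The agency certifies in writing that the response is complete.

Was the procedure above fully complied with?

Step 1 — counting 30 days from 1 February 2021 (when the request is received) gives a deadline of 3 March 2021; completed 14 February 2021, before the deadline.
Step 2 — must wait 10 days from 19 February 2021 (end of the 5-day review period, which began when the acknowledgement is issued on 14 February 2021), so not before 1 March 2021; 12 March 2021 is on or after that date.
Step 3 — 16 and 26 days from 22 March 2021 (end of the 10-day waiting period, which began when the fee estimate is provided on 12 March 2021) are 7 April 2021 and 17 April 2021 respectively; done 9 April 2021, which is between those dates.
Step 4 — counting 53 days from 9 April 2021 (when third parties are notified) gives a deadline of 1 June 2021; completed 21 April 2021, before the deadline.
Step 5 — counting 5 days from 29 April 2021 (end of the 8-day comment period, which began when the final determination letter is issued on 21 April 2021) gives a deadline of 4 May 2021; 3 May 2021 is within that limit.

Yes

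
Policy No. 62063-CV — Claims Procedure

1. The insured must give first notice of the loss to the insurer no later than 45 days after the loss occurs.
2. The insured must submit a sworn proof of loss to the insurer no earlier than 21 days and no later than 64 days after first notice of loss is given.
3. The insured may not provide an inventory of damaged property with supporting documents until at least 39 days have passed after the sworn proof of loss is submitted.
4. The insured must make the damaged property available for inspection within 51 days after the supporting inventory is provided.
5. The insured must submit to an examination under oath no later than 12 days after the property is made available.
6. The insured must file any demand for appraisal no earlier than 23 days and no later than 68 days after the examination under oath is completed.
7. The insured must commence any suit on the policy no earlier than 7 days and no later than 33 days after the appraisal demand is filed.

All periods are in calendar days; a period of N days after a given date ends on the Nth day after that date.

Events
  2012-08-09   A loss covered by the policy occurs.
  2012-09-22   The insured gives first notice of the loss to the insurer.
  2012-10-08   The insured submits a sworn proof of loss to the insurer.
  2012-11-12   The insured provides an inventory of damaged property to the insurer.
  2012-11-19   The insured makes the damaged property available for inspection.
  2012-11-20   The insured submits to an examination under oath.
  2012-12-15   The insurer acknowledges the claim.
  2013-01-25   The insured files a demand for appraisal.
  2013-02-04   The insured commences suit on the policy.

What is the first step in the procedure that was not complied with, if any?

(1) due by 2012-08-09 + 45 days = 2012-09-23; done 2012-09-22 — timely.
(2) the permitted window runs from 2012-09-22 + 21 = 2012-10-13 to 2012-09-22 + 64 = 2012-11-25; 2012-10-08 is 5 days too early.
That is the first point of non-compliance.

Step 2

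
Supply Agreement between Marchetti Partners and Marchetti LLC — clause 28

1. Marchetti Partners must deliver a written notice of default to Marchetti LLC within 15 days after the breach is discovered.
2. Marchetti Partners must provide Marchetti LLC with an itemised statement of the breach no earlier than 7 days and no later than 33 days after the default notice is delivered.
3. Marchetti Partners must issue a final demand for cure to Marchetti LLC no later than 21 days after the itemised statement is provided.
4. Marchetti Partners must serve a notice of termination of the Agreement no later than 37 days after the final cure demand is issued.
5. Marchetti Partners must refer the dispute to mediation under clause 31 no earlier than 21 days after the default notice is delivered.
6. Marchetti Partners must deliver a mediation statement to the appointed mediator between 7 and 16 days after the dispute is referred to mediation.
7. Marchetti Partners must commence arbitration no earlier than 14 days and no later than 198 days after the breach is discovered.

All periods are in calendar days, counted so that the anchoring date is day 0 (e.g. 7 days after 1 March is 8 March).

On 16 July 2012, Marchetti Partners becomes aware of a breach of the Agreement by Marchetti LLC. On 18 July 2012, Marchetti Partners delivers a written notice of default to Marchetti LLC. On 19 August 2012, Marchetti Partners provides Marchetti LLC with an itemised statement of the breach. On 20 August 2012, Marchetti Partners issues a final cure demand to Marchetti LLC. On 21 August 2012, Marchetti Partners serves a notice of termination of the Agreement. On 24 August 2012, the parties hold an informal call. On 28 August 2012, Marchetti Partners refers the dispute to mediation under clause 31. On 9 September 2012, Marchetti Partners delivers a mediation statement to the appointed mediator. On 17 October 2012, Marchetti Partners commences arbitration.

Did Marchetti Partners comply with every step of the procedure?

Yes

(1) due by 16 July 2012 + 15 days = 31 July 2012; completed 18 July 2012, before the deadline.
(2) the permitted window runs from 18 July 2012 + 7 = 25 July 2012 to 18 July 2012 + 33 = 20 August 2012; done 19 August 2012, which is between those dates.
(3) due by 19 August 2012 + 21 days = 9 September 2012; done 20 August 2012 — timely.
(4) due by 20 August 2012 + 37 days = 26 September 2012; 21 August 2012 is within that limit.
(5) permitted from 18 July 2012 + 21 days = 8 August 2012 onward; 28 August 2012 is on or after that date.
(6) the permitted window runs from 28 August 2012 + 7 = 4 September 2012 to 28 August 2012 + 16 = 13 September 2012; done 9 September 2012 — within the window.
(7) the permitted window runs from 16 July 2012 + 14 = 30 July 2012 to 16 July 2012 + 198 = 30 January 2013; done 17 October 2012, which is between those dates.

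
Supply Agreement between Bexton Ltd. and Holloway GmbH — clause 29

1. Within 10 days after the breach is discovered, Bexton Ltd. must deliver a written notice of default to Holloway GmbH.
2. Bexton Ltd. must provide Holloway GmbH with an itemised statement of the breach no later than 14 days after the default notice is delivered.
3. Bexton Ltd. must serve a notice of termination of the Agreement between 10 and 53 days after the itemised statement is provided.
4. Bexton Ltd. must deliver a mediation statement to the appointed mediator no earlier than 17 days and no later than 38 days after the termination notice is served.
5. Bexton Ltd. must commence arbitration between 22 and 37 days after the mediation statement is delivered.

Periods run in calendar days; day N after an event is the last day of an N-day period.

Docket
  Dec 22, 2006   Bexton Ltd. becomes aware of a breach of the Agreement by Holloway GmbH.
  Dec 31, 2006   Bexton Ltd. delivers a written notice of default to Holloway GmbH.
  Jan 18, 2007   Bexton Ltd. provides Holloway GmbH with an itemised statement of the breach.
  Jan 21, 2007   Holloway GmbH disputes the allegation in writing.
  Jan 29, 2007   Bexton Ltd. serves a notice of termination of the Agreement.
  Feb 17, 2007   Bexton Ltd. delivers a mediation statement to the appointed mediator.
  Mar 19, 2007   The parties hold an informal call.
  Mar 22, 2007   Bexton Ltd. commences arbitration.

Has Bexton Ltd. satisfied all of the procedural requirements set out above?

(1) due by Dec 22, 2006 + 10 days = Jan 1, 2007; completed Dec 31, 2006, before the deadline.
(2) due by Dec 31, 2006 + 14 days = Jan 14, 2007; done Jan 18, 2007 — 4 days late.

No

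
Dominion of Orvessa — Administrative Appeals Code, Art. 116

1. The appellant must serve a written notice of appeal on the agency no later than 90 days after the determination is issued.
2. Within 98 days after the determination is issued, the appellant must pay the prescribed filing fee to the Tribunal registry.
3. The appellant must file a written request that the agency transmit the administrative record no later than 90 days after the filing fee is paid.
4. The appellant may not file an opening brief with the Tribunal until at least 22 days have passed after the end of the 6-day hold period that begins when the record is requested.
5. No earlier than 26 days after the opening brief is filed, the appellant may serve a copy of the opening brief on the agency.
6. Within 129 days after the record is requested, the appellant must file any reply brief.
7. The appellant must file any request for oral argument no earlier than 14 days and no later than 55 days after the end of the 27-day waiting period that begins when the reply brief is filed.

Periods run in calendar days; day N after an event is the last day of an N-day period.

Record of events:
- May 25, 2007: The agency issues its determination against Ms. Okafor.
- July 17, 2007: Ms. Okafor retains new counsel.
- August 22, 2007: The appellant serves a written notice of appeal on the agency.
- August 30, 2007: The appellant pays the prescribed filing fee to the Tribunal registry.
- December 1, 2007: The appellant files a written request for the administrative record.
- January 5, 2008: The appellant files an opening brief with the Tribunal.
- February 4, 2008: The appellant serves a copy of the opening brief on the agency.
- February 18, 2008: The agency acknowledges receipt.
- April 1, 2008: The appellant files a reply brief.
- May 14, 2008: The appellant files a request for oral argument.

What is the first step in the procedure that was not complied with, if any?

(1) due by May 25, 2007 + 90 days = August 23, 2007; completed August 22, 2007, before the deadline.
(2) due by May 25, 2007 + 98 days = August 31, 2007; done August 30, 2007 — timely.
(3) due by August 30, 2007 + 90 days = November 28, 2007; December 1, 2007 misses that deadline by 3 days.

Step 3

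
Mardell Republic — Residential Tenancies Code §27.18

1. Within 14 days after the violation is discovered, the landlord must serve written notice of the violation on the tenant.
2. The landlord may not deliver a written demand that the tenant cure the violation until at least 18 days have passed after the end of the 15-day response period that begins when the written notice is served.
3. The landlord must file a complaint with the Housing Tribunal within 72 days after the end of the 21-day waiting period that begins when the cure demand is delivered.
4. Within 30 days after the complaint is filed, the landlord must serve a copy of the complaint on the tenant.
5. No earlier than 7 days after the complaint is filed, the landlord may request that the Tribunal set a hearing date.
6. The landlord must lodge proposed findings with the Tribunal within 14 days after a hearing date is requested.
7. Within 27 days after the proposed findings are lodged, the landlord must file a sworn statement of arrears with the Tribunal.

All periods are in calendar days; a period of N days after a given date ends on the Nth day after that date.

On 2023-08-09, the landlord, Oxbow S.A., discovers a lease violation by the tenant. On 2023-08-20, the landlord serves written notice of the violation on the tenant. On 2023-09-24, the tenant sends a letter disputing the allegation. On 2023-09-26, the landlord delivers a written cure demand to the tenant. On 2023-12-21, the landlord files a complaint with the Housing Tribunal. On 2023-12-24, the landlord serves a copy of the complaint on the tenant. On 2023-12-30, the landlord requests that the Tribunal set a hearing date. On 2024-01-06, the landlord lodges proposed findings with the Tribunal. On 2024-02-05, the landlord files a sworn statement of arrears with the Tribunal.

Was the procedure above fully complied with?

No

Step 1 — counting 14 days from 2023-08-09 (when the violation is discovered) gives a deadline of 2023-08-23; done 2023-08-20 — timely.
Step 2 — must wait 18 days from 2023-09-04 (end of the 15-day response period, which began when the written notice is served on 2023-08-20), so not before 2023-09-22; done 2023-09-26, after the minimum wait.
Step 3 — counting 72 days from 2023-10-17 (end of the 21-day waiting period, which began when the cure demand is delivered on 2023-09-26) gives a deadline of 2023-12-28; completed 2023-12-21, before the deadline.
Step 4 — counting 30 days from 2023-12-21 (when the complaint is filed) gives a deadline of 2024-01-20; 2023-12-24 is within that limit.
Step 5 — must wait 7 days from 2023-12-21 (when the complaint is filed), so not before 2023-12-28; done 2023-12-30 — permitted.
Step 6 — counting 14 days from 2023-12-30 (when a hearing date is requested) gives a deadline of 2024-01-13; 2024-01-06 is within that limit.
Step 7 — counting 27 days from 2024-01-06 (when the proposed findings are lodged) gives a deadline of 2024-02-02; 2024-02-05 misses that deadline by 3 days.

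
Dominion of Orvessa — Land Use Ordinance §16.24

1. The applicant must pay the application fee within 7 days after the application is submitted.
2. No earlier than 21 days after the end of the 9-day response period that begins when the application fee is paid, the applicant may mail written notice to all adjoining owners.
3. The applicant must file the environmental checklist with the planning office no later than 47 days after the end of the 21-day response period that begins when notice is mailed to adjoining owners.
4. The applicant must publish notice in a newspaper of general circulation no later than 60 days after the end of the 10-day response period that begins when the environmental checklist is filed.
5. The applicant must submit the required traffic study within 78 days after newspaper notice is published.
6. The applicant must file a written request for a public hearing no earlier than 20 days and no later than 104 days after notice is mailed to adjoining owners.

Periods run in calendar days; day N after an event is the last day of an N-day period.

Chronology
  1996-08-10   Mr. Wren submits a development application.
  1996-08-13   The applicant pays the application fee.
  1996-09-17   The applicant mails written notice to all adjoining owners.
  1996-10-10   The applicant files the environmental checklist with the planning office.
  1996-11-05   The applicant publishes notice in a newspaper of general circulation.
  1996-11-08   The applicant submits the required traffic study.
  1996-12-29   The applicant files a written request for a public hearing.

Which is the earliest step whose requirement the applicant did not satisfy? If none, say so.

(1) due by 1996-08-10 + 7 days = 1996-08-17; 1996-08-13 is within that limit.
(2) permitted from 1996-08-22 + 21 days = 1996-09-12 onward; done 1996-09-17, after the minimum wait.
(3) due by 1996-10-08 + 47 days = 1996-11-24; done 1996-10-10 — timely.
(4) due by 1996-10-20 + 60 days = 1996-12-19; done 1996-11-05 — timely.
(5) due by 1996-11-05 + 78 days = 1997-01-22; completed 1996-11-08, before the deadline.
(6) the permitted window runs from 1996-09-17 + 20 = 1996-10-07 to 1996-09-17 + 104 = 1996-12-30; done 1996-12-29, which is between those dates.

None — every step was satisfied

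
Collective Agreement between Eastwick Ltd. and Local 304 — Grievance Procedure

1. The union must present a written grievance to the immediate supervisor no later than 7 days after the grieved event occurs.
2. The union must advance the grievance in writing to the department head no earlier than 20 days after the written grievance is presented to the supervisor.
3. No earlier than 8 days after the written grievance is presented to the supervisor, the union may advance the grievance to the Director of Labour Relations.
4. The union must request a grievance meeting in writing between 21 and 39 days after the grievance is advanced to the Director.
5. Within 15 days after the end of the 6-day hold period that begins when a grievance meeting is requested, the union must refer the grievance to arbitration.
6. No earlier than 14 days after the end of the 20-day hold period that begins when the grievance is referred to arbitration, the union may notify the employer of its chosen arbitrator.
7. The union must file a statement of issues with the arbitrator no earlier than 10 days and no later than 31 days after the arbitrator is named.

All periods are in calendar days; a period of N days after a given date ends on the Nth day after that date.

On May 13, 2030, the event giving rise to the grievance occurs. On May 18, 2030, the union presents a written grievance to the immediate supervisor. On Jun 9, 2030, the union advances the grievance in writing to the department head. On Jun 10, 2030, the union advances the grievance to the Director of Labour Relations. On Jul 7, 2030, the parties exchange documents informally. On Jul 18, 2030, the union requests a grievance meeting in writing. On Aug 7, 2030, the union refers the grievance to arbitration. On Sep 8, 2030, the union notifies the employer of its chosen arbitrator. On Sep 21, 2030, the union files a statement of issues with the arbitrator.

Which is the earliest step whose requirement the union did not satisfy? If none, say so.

Step 6

Step 1 — counting 7 days from May 13, 2030 (when the grieved event occurs) gives a deadline of May 20, 2030; May 18, 2030 is within that limit.
Step 2 — must wait 20 days from May 18, 2030 (when the written grievance is presented to the supervisor), so not before Jun 7, 2030; done Jun 9, 2030, after the minimum wait.
Step 3 — must wait 8 days from May 18, 2030 (when the written grievance is presented to the supervisor), so not before May 26, 2030; done Jun 10, 2030, after the minimum wait.
Step 4 — 21 and 39 days from Jun 10, 2030 (when the grievance is advanced to the Director) are Jul 1, 2030 and Jul 19, 2030 respectively; done Jul 18, 2030 — within the window.
Step 5 — counting 15 days from Jul 24, 2030 (end of the 6-day hold period, which began when a grievance meeting is requested on Jul 18, 2030) gives a deadline of Aug 8, 2030; done Aug 7, 2030 — timely.
Step 6 — must wait 14 days from Aug 27, 2030 (end of the 20-day hold period, which began when the grievance is referred to arbitration on Aug 7, 2030), so not before Sep 10, 2030; done Sep 8, 2030 — 2 days too early.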